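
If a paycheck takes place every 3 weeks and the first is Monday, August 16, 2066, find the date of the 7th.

December 20, 2066

The 7th occurrence is 6 intervals after the first: 6 × 21 = 126 days after August 16, 2066.
August has 31 days — 15 days to the end of August leaves 111.
September has 30 days (81 left).
October has 31 days (50 left).
November has 30 days (20 left).
20 days into December → December 20, 2066.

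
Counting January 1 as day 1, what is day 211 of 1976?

1976-07-29

January has 31 days (211 − 31 = 180 remain).
February has 29 days (180 − 29 = 151 remain).
March has 31 days (151 − 31 = 120 remain).
April has 30 days (120 − 30 = 90 remain).
May has 31 days (90 − 31 = 59 remain).
June has 30 days (59 − 30 = 29 remain).
29 into July → July 29.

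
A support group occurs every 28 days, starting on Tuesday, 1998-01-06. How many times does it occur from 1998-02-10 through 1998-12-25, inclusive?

Occurrences land 28·i days after 1998-01-06 for i = 0, 1, 2, …
1998-02-10 is 35 days after the start; 35 ÷ 28 = 1 remainder 7; since the remainder is 7, round up to i = 2. First occurrence in the window: #3 on 1998-03-03 (2×28 = 56 days in).
1998-12-25 is 353 days after the start; 353 ÷ 28 = 12 remainder 17. Last occurrence in the window: #13 on 1998-12-08.
Occurrences #3 through #13: 11 in total.

11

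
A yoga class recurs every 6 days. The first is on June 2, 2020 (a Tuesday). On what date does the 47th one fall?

March 5, 2021

The 47th occurrence is 46 intervals after the first: 46 × 6 = 276 days after June 2, 2020.
June has 30 days — 28 days to the end of June leaves 248.
July has 31 days (217 left).
August has 31 days (186 left).
September has 30 days (156 left).
October has 31 days (125 left).
November has 30 days (95 left).
December has 31 days (64 left).
January has 31 days (33 left).
February has 28 days (5 left).
5 days into March → March 5, 2021.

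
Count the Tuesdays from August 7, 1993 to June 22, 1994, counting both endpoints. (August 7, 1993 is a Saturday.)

August 7, 1993 is a Saturday; the first Tuesday on or after it is August 10, 1993 (3 days later).
From August 10, 1993 to June 22, 1994: 21 + 30 + 31 + 30 + 31 + 31 + 28 + 31 + 30 + 31 + 22 = 316 days (rest of August, September, October, November, December, January, February, March, April, May, June).
316 ÷ 7 = 45 full weeks with remainder 1, so 45 more Tuesdays after the first → 46.

46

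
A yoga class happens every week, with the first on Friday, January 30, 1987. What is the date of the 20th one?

June 12, 1987

The 20th occurrence is 19 intervals after the first: 19 × 7 = 133 days after January 30, 1987.
January has 31 days — 1 day to the end of January leaves 132.
February has 28 days (104 left).
March has 31 days (73 left).
April has 30 days (43 left).
May has 31 days (12 left).
12 days into June → June 12, 1987.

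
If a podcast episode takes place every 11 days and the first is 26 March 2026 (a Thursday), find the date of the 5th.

9 May 2026

The 5th occurrence is 4 intervals after the first: 4 × 11 = 44 days after 26 March 2026.
March has 31 days — 5 days to the end of March leaves 39.
April has 30 days (9 left).
9 days into May → 9 May 2026.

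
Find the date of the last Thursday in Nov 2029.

Nov 29, 2029

Nov 2029 begins on a Thursday, so the first Thursday is Nov 1.
Nov 2029 has 30 days. Adding weeks: 1, 8, 15, 22, 29 — the last one ≤ 30 is the 29th.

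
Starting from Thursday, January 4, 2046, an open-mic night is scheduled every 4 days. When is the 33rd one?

The 33rd occurrence is 32 intervals after the first: 32 × 4 = 128 days after January 4, 2046.
January has 31 days — 27 days to the end of January leaves 101.
February has 28 days (73 left).
March has 31 days (42 left).
April has 30 days (12 left).
12 days into May → May 12, 2046.

May 12, 2046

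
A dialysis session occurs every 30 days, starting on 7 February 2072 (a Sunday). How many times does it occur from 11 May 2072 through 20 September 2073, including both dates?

Occurrences land 30·i days after 7 February 2072 for i = 0, 1, 2, …
11 May 2072 is 94 days after the start; 94 ÷ 30 = 3 remainder 4; since the remainder is 4, round up to i = 4. First occurrence in the window: #5 on 6 June 2072 (4×30 = 120 days in).
20 September 2073 is 591 days after the start; 591 ÷ 30 = 19 remainder 21. Last occurrence in the window: #20 on 30 August 2073.
Occurrences #5 through #20: 16 in total.

16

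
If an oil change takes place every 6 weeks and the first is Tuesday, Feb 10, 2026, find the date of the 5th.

Jul 28, 2026

The 5th occurrence is 4 intervals after the first: 4 × 42 = 168 days after Feb 10, 2026.
Feb has 28 days — 18 days to the end of Feb leaves 150.
Mar has 31 days (119 left).
Apr has 30 days (89 left).
May has 31 days (58 left).
Jun has 30 days (28 left).
28 days into Jul → Jul 28, 2026.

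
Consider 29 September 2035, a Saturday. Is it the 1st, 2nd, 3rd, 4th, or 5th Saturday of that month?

5th

Day 29 falls in week ⌈29/7⌉ of the month.
Days 1–7 hold the 1st Saturday, 8–14 the 2nd, 15–21 the 3rd, 22–28 the 4th, 29–31 the 5th.
29 is in the range for the 5th.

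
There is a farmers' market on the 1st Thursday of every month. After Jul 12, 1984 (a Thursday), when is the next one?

Jul 1984 starts on a Sunday, so its 1st Thursday is Jul 5, 1984 (4 days in).
That is not after Jul 12, 1984, so look at Aug 1984.
Aug 1984 starts on a Wednesday, so its 1st Thursday is Aug 2, 1984 (1 day in).

Aug 2, 1984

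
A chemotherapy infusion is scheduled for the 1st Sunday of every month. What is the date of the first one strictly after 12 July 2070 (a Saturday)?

3 August 2070

July 2070 starts on a Tuesday, so its 1st Sunday is 6 July 2070 (5 days in).
That is not after 12 July 2070, so look at August 2070.
August 2070 starts on a Friday, so its 1st Sunday is 3 August 2070 (2 days in).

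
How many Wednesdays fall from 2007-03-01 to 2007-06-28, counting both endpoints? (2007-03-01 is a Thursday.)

17

2007-03-01 is a Thursday; the first Wednesday on or after it is 2007-03-07 (6 days later).
From 2007-03-07 to 2007-06-28: 24 + 30 + 31 + 28 = 113 days (rest of March, April, May, June).
113 ÷ 7 = 16 full weeks with remainder 1, so 16 more Wednesdays after the first → 17.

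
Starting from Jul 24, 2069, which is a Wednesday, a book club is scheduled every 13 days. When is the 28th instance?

Jul 10, 2070

The 28th occurrence is 27 intervals after the first: 27 × 13 = 351 days after Jul 24, 2069.
Jul has 31 days — 7 days to the end of Jul leaves 344.
Aug has 31 days (313 left).
Sep has 30 days (283 left).
Oct has 31 days (252 left).
Nov has 30 days (222 left).
Dec has 31 days (191 left).
Jan has 31 days (160 left).
Feb has 28 days (132 left).
Mar has 31 days (101 left).
Apr has 30 days (71 left).
May has 31 days (40 left).
Jun has 30 days (10 left).
10 days into Jul → Jul 10, 2070.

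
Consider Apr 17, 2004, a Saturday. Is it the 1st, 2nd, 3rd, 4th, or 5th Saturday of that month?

Day 17 falls in week ⌈17/7⌉ of the month.
Days 1–7 hold the 1st Saturday, 8–14 the 2nd, 15–21 the 3rd, 22–28 the 4th, 29–31 the 5th.
17 is in the range for the 3rd.

3rd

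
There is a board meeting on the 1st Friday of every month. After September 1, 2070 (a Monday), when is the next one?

September 5, 2070

September 2070 starts on a Monday, so its 1st Friday is September 5, 2070 (4 days in).
September 5, 2070 is after September 1, 2070, so that is the next one.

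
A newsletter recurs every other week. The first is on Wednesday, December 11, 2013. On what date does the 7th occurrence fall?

The 7th occurrence is 6 intervals after the first: 6 × 14 = 84 days after December 11, 2013.
December has 31 days — 20 days to the end of December leaves 64.
January has 31 days (33 left).
February has 28 days (5 left).
5 days into March → March 5, 2014.

March 5, 2014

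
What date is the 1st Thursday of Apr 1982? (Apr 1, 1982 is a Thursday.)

Apr 1, 1982

Apr 1982 begins on a Thursday, so the first Thursday is Apr 1.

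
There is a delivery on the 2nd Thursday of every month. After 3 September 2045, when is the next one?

14 September 2045

September 2045 starts on a Friday; its first Thursday is the 7th, so the 2nd Thursday is the 14th — 14 September 2045.
14 September 2045 is after 3 September 2045, so that is the next one.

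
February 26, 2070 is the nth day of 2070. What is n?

Days in months before February: 31 = 31.
Plus 26 days into February → day 57.

57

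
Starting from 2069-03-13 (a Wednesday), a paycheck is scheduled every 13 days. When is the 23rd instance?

The 23rd occurrence is 22 intervals after the first: 22 × 13 = 286 days after 2069-03-13.
March has 31 days — 18 days to the end of March leaves 268.
April has 30 days (238 left).
May has 31 days (207 left).
June has 30 days (177 left).
July has 31 days (146 left).
August has 31 days (115 left).
September has 30 days (85 left).
October has 31 days (54 left).
November has 30 days (24 left).
24 days into December → 2069-12-24.

2069-12-24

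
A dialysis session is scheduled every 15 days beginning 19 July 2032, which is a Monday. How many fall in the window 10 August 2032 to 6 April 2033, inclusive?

Occurrences land 15·i days after 19 July 2032 for i = 0, 1, 2, …
10 August 2032 is 22 days after the start; 22 ÷ 15 = 1 remainder 7; since the remainder is 7, round up to i = 2. First occurrence in the window: #3 on 18 August 2032 (2×15 = 30 days in).
6 April 2033 is 261 days after the start; 261 ÷ 15 = 17 remainder 6. Last occurrence in the window: #18 on 31 March 2033.
Occurrences #3 through #18: 16 in total.

16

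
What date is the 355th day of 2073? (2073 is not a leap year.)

January has 31 days (355 − 31 = 324 remain).
February has 28 days (324 − 28 = 296 remain).
March has 31 days (296 − 31 = 265 remain).
April has 30 days (265 − 30 = 235 remain).
May has 31 days (235 − 31 = 204 remain).
June has 30 days (204 − 30 = 174 remain).
July has 31 days (174 − 31 = 143 remain).
August has 31 days (143 − 31 = 112 remain).
September has 30 days (112 − 30 = 82 remain).
October has 31 days (82 − 31 = 51 remain).
November has 30 days (51 − 30 = 21 remain).
21 into December → December 21.

December 21, 2073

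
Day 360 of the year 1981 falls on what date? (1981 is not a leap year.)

1981-12-26

January has 31 days (360 − 31 = 329 remain).
February has 28 days (329 − 28 = 301 remain).
March has 31 days (301 − 31 = 270 remain).
April has 30 days (270 − 30 = 240 remain).
May has 31 days (240 − 31 = 209 remain).
June has 30 days (209 − 30 = 179 remain).
July has 31 days (179 − 31 = 148 remain).
August has 31 days (148 − 31 = 117 remain).
September has 30 days (117 − 30 = 87 remain).
October has 31 days (87 − 31 = 56 remain).
November has 30 days (56 − 30 = 26 remain).
26 into December → December 26.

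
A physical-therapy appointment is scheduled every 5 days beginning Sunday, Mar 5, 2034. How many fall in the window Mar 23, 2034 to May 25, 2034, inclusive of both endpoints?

Occurrences land 5·i days after Mar 5, 2034 for i = 0, 1, 2, …
Mar 23, 2034 is 18 days after the start; 18 ÷ 5 = 3 remainder 3; since the remainder is 3, round up to i = 4. First occurrence in the window: #5 on Mar 25, 2034 (4×5 = 20 days in).
May 25, 2034 is 81 days after the start; 81 ÷ 5 = 16 remainder 1. Last occurrence in the window: #17 on May 24, 2034.
Occurrences #5 through #17: 13 in total.

13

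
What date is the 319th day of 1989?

November 15, 1989

January has 31 days (319 − 31 = 288 remain).
February has 28 days (288 − 28 = 260 remain).
March has 31 days (260 − 31 = 229 remain).
April has 30 days (229 − 30 = 199 remain).
May has 31 days (199 − 31 = 168 remain).
June has 30 days (168 − 30 = 138 remain).
July has 31 days (138 − 31 = 107 remain).
August has 31 days (107 − 31 = 76 remain).
September has 30 days (76 − 30 = 46 remain).
October has 31 days (46 − 31 = 15 remain).
15 into November → November 15.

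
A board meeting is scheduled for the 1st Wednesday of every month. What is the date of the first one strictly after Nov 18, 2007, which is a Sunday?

Nov 2007 starts on a Thursday, so its 1st Wednesday is Nov 7, 2007 (6 days in).
That is not after Nov 18, 2007, so look at Dec 2007.
Dec 2007 starts on a Saturday, so its 1st Wednesday is Dec 5, 2007 (4 days in).

Dec 5, 2007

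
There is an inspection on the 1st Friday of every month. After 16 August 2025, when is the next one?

August 2025 starts on a Friday, so its 1st Friday is 1 August 2025.
That is not after 16 August 2025, so look at September 2025.
September 2025 starts on a Monday, so its 1st Friday is 5 September 2025 (4 days in).

5 September 2025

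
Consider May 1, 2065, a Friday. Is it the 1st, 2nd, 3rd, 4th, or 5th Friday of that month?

Day 1 falls in week ⌈1/7⌉ of the month.
Days 1–7 hold the 1st Friday, 8–14 the 2nd, 15–21 the 3rd, 22–28 the 4th, 29–31 the 5th.
1 is in the range for the 1st.

1st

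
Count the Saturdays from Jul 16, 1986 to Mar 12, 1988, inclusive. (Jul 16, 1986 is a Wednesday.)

87

Jul 16, 1986 is a Wednesday; the first Saturday on or after it is Jul 19, 1986 (3 days later).
From Jul 19, 1986 to Mar 12, 1988: 165 + 365 + 72 = 602 days (rest of 1986, 1987, to Mar 12, 1988 in 1988).
602 ÷ 7 = 86 full weeks with remainder 0, so 86 more Saturdays after the first → 87.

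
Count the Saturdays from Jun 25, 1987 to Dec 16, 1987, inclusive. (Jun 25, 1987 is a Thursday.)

Jun 25, 1987 is a Thursday; the first Saturday on or after it is Jun 27, 1987 (2 days later).
From Jun 27, 1987 to Dec 16, 1987: 3 + 31 + 31 + 30 + 31 + 30 + 16 = 172 days (rest of Jun, Jul, Aug, Sep, Oct, Nov, Dec).
172 ÷ 7 = 24 full weeks with remainder 4, so 24 more Saturdays after the first → 25.

25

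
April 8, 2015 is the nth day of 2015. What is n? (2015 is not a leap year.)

98

Days in months before April: 31 + 28 + 31 = 90.
Plus 8 days into April → day 98.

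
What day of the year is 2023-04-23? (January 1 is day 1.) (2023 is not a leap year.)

Days in months before April: 31 + 28 + 31 = 90.
Plus 23 days into April → day 113.

113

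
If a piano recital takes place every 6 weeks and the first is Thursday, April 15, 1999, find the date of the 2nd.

May 27, 1999

The 2nd occurrence is 1 interval after the first: 1 × 42 = 42 days after April 15, 1999.
April has 30 days — 15 days to the end of April leaves 27.
27 days into May → May 27, 1999.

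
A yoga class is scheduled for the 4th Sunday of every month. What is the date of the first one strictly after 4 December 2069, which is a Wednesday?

December 2069 starts on a Sunday; its first Sunday is the 1st, so the 4th Sunday is the 22nd — 22 December 2069.
22 December 2069 is after 4 December 2069, so that is the next one.

22 December 2069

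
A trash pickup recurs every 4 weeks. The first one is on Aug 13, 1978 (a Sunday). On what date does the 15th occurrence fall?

Sep 9, 1979

The 15th occurrence is 14 intervals after the first: 14 × 28 = 392 days after Aug 13, 1978.
Aug has 31 days — 18 days to the end of Aug leaves 374.
Sep has 30 days (344 left).
Oct has 31 days (313 left).
Nov has 30 days (283 left).
Dec has 31 days (252 left).
Jan has 31 days (221 left).
Feb has 28 days (193 left).
Mar has 31 days (162 left).
Apr has 30 days (132 left).
May has 31 days (101 left).
Jun has 30 days (71 left).
Jul has 31 days (40 left).
Aug has 31 days (9 left).
9 days into Sep → Sep 9, 1979.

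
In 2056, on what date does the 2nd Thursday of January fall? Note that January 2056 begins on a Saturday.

January 2056 begins on a Saturday, so the first Thursday is January 6 (5 days later).
The 2nd Thursday is 1 weeks later: 6 + 7 = 13.

January 13, 2056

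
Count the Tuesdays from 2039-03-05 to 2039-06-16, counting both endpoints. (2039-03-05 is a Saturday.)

15

2039-03-05 is a Saturday; the first Tuesday on or after it is 2039-03-08 (3 days later).
From 2039-03-08 to 2039-06-16: 23 + 30 + 31 + 16 = 100 days (rest of March, April, May, June).
100 ÷ 7 = 14 full weeks with remainder 2, so 14 more Tuesdays after the first → 15.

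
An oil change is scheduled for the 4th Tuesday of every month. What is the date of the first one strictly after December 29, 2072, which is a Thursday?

January 24, 2073

December 2072 starts on a Thursday; its first Tuesday is the 6th, so the 4th Tuesday is the 27th — December 27, 2072.
That is not after December 29, 2072, so look at January 2073.
January 2073 starts on a Sunday; its first Tuesday is the 3rd, so the 4th Tuesday is the 24th — January 24, 2073.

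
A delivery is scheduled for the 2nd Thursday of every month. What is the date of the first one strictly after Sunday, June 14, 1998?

July 9, 1998

June 1998 starts on a Monday; its first Thursday is the 4th, so the 2nd Thursday is the 11th — June 11, 1998.
That is not after June 14, 1998, so look at July 1998.
July 1998 starts on a Wednesday; its first Thursday is the 2nd, so the 2nd Thursday is the 9th — July 9, 1998.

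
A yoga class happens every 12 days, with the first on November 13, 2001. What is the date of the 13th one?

April 6, 2002

The 13th occurrence is 12 intervals after the first: 12 × 12 = 144 days after November 13, 2001.
November has 30 days — 17 days to the end of November leaves 127.
December has 31 days (96 left).
January has 31 days (65 left).
February has 28 days (37 left).
March has 31 days (6 left).
6 days into April → April 6, 2002.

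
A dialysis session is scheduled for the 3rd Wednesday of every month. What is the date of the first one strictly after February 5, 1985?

February 20, 1985

February 1985 starts on a Friday; its first Wednesday is the 6th, so the 3rd Wednesday is the 20th — February 20, 1985.
February 20, 1985 is after February 5, 1985, so that is the next one.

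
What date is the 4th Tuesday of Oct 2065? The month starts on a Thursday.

Oct 2065 begins on a Thursday, so the first Tuesday is Oct 6 (5 days later).
The 4th Tuesday is 3 weeks later: 6 + 21 = 27.

Oct 27, 2065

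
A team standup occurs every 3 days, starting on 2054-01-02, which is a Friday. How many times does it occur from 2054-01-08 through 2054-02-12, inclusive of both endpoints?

12

Occurrences land 3·i days after 2054-01-02 for i = 0, 1, 2, …
2054-01-08 is 6 days after the start; 6 ÷ 3 = 2 remainder 0. First occurrence in the window: #3 on 2054-01-08 (2×3 = 6 days in).
2054-02-12 is 41 days after the start; 41 ÷ 3 = 13 remainder 2. Last occurrence in the window: #14 on 2054-02-10.
Occurrences #3 through #14: 12 in total.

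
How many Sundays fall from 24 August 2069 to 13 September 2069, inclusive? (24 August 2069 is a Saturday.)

3

24 August 2069 is a Saturday; the first Sunday on or after it is 25 August 2069 (1 day later).
From 25 August 2069 to 13 September 2069: 6 + 13 = 19 days (rest of August, September).
19 ÷ 7 = 2 full weeks with remainder 5, so 2 more Sundays after the first → 3.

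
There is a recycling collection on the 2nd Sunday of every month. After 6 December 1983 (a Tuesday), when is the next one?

December 1983 starts on a Thursday; its first Sunday is the 4th, so the 2nd Sunday is the 11th — 11 December 1983.
11 December 1983 is after 6 December 1983, so that is the next one.

11 December 1983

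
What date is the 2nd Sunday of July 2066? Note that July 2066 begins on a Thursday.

July 2066 begins on a Thursday, so the first Sunday is July 4 (3 days later).
The 2nd Sunday is 1 weeks later: 4 + 7 = 11.

11 July 2066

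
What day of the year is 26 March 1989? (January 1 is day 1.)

Days in months before March: 31 + 28 = 59.
Plus 26 days into March → day 85.

85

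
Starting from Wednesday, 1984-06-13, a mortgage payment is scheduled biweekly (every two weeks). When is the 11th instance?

The 11th occurrence is 10 intervals after the first: 10 × 14 = 140 days after 1984-06-13.
June has 30 days — 17 days to the end of June leaves 123.
July has 31 days (92 left).
August has 31 days (61 left).
September has 30 days (31 left).
31 days into October → 1984-10-31.

1984-10-31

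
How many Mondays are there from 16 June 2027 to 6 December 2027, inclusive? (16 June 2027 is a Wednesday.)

16 June 2027 is a Wednesday; the first Monday on or after it is 21 June 2027 (5 days later).
From 21 June 2027 to 6 December 2027: 9 + 31 + 31 + 30 + 31 + 30 + 6 = 168 days (rest of June, July, August, September, October, November, December).
168 ÷ 7 = 24 full weeks with remainder 0, so 24 more Mondays after the first → 25.

25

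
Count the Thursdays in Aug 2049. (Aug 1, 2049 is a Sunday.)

Aug 1, 2049 is a Sunday; the first Thursday on or after it is Aug 5, 2049 (4 days later).
From Aug 5, 2049 to Aug 31, 2049 is 31 − 5 = 26 days.
26 ÷ 7 = 3 full weeks with remainder 5, so 3 more Thursdays after the first → 4.

4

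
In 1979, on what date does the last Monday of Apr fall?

Apr 1979 begins on a Sunday, so the first Monday is Apr 2 (1 day later).
Apr 1979 has 30 days. Adding weeks: 2, 9, 16, 23, 30 — the last one ≤ 30 is the 30th.

Apr 30, 1979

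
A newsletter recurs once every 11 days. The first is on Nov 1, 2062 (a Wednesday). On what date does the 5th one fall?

Dec 15, 2062

The 5th occurrence is 4 intervals after the first: 4 × 11 = 44 days after Nov 1, 2062.
Nov has 30 days — 29 days to the end of Nov leaves 15.
15 days into Dec → Dec 15, 2062.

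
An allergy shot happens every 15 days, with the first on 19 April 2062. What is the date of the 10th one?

1 September 2062

The 10th occurrence is 9 intervals after the first: 9 × 15 = 135 days after 19 April 2062.
April has 30 days — 11 days to the end of April leaves 124.
May has 31 days (93 left).
June has 30 days (63 left).
July has 31 days (32 left).
August has 31 days (1 left).
1 day into September → 1 September 2062.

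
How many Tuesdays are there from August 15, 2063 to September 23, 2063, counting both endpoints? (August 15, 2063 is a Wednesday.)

5

August 15, 2063 is a Wednesday; the first Tuesday on or after it is August 21, 2063 (6 days later).
From August 21, 2063 to September 23, 2063: 10 + 23 = 33 days (rest of August, September).
33 ÷ 7 = 4 full weeks with remainder 5, so 4 more Tuesdays after the first → 5.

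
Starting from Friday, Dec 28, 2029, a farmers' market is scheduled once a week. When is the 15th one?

The 15th occurrence is 14 intervals after the first: 14 × 7 = 98 days after Dec 28, 2029.
Dec has 31 days — 3 days to the end of Dec leaves 95.
Jan has 31 days (64 left).
Feb has 28 days (36 left).
Mar has 31 days (5 left).
5 days into Apr → Apr 5, 2030.

Apr 5, 2030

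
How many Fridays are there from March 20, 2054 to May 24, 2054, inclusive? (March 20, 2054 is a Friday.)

10

March 20, 2054 is a Friday; the first Friday on or after it is March 20, 2054.
From March 20, 2054 to May 24, 2054: 11 + 30 + 24 = 65 days (rest of March, April, May).
65 ÷ 7 = 9 full weeks with remainder 2, so 9 more Fridays after the first → 10.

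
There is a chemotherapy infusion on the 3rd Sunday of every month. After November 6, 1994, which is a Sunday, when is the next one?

November 1994 starts on a Tuesday; its first Sunday is the 6th, so the 3rd Sunday is the 20th — November 20, 1994.
November 20, 1994 is after November 6, 1994, so that is the next one.

November 20, 1994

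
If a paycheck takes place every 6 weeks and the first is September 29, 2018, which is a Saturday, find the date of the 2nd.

November 10, 2018

The 2nd occurrence is 1 interval after the first: 1 × 42 = 42 days after September 29, 2018.
September has 30 days — 1 day to the end of September leaves 41.
October has 31 days (10 left).
10 days into November → November 10, 2018.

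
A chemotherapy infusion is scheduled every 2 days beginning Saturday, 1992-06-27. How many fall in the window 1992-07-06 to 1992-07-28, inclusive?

11

Occurrences land 2·i days after 1992-06-27 for i = 0, 1, 2, …
1992-07-06 is 9 days after the start; 9 ÷ 2 = 4 remainder 1; since the remainder is 1, round up to i = 5. First occurrence in the window: #6 on 1992-07-07 (5×2 = 10 days in).
1992-07-28 is 31 days after the start; 31 ÷ 2 = 15 remainder 1. Last occurrence in the window: #16 on 1992-07-27.
Occurrences #6 through #16: 11 in total.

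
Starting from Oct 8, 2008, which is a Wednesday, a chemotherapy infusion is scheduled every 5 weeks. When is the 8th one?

The 8th occurrence is 7 intervals after the first: 7 × 35 = 245 days after Oct 8, 2008.
Oct has 31 days — 23 days to the end of Oct leaves 222.
Nov has 30 days (192 left).
Dec has 31 days (161 left).
Jan has 31 days (130 left).
Feb has 28 days (102 left).
Mar has 31 days (71 left).
Apr has 30 days (41 left).
May has 31 days (10 left).
10 days into Jun → Jun 10, 2009.

Jun 10, 2009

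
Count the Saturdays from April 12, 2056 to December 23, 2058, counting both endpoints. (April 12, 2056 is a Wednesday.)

141

April 12, 2056 is a Wednesday; the first Saturday on or after it is April 15, 2056 (3 days later).
From April 15, 2056 to December 23, 2058: 260 + 365 + 357 = 982 days (rest of 2056, 2057, to December 23, 2058 in 2058).
982 ÷ 7 = 140 full weeks with remainder 2, so 140 more Saturdays after the first → 141.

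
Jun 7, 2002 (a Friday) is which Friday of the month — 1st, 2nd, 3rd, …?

Day 7 falls in week ⌈7/7⌉ of the month.
Days 1–7 hold the 1st Friday, 8–14 the 2nd, 15–21 the 3rd, 22–28 the 4th, 29–31 the 5th.
7 is in the range for the 1st.

1st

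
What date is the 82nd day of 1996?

1996-03-22

January has 31 days (82 − 31 = 51 remain).
February has 29 days (51 − 29 = 22 remain).
22 into March → March 22.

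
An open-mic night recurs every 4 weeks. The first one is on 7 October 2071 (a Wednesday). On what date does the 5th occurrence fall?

The 5th occurrence is 4 intervals after the first: 4 × 28 = 112 days after 7 October 2071.
October has 31 days — 24 days to the end of October leaves 88.
November has 30 days (58 left).
December has 31 days (27 left).
27 days into January → 27 January 2072.

27 January 2072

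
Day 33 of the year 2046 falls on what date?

February 2, 2046

January has 31 days (33 − 31 = 2 remain).
2 into February → February 2.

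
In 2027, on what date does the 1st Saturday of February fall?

6 February 2027

The first Saturday of February 2027 is February 6.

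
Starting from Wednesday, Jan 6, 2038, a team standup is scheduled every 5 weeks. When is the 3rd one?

The 3rd occurrence is 2 intervals after the first: 2 × 35 = 70 days after Jan 6, 2038.
Jan has 31 days — 25 days to the end of Jan leaves 45.
Feb has 28 days (17 left).
17 days into Mar → Mar 17, 2038.

Mar 17, 2038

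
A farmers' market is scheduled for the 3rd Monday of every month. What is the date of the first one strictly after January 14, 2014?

January 2014 starts on a Wednesday; its first Monday is the 6th, so the 3rd Monday is the 20th — January 20, 2014.
January 20, 2014 is after January 14, 2014, so that is the next one.

January 20, 2014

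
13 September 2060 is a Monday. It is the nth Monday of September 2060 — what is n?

2nd

Day 13 falls in week ⌈13/7⌉ of the month.
Days 1–7 hold the 1st Monday, 8–14 the 2nd, 15–21 the 3rd, 22–28 the 4th, 29–31 the 5th.
13 is in the range for the 2nd.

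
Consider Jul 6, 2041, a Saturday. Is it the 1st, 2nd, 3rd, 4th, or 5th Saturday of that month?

Day 6 falls in week ⌈6/7⌉ of the month.
Days 1–7 hold the 1st Saturday, 8–14 the 2nd, 15–21 the 3rd, 22–28 the 4th, 29–31 the 5th.
6 is in the range for the 1st.

1st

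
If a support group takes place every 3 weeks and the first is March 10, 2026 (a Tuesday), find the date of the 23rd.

June 15, 2027

The 23rd occurrence is 22 intervals after the first: 22 × 21 = 462 days after March 10, 2026.
March has 31 days — 21 days to the end of March leaves 441.
From end of March to end of 2026 is 275 days (166 left).
January has 31 days (135 left).
February has 28 days (107 left).
March has 31 days (76 left).
April has 30 days (46 left).
May has 31 days (15 left).
15 days into June → June 15, 2027.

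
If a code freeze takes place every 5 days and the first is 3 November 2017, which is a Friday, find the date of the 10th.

The 10th occurrence is 9 intervals after the first: 9 × 5 = 45 days after 3 November 2017.
November has 30 days — 27 days to the end of November leaves 18.
18 days into December → 18 December 2017.

18 December 2017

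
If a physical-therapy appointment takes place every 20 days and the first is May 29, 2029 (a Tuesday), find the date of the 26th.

Oct 11, 2030

The 26th occurrence is 25 intervals after the first: 25 × 20 = 500 days after May 29, 2029.
May has 31 days — 2 days to the end of May leaves 498.
From end of May to end of 2029 is 214 days (284 left).
Jan has 31 days (253 left).
Feb has 28 days (225 left).
Mar has 31 days (194 left).
Apr has 30 days (164 left).
May has 31 days (133 left).
Jun has 30 days (103 left).
Jul has 31 days (72 left).
Aug has 31 days (41 left).
Sep has 30 days (11 left).
11 days into Oct → Oct 11, 2030.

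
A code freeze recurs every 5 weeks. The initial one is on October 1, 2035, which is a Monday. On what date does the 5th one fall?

The 5th occurrence is 4 intervals after the first: 4 × 35 = 140 days after October 1, 2035.
October has 31 days — 30 days to the end of October leaves 110.
November has 30 days (80 left).
December has 31 days (49 left).
January has 31 days (18 left).
18 days into February → February 18, 2036.

February 18, 2036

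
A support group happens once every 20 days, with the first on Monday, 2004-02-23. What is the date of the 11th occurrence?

The 11th occurrence is 10 intervals after the first: 10 × 20 = 200 days after 2004-02-23.
February has 29 days — 6 days to the end of February leaves 194.
March has 31 days (163 left).
April has 30 days (133 left).
May has 31 days (102 left).
June has 30 days (72 left).
July has 31 days (41 left).
August has 31 days (10 left).
10 days into September → 2004-09-10.

2004-09-10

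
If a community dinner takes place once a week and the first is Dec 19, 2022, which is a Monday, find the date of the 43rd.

Oct 9, 2023

The 43rd occurrence is 42 intervals after the first: 42 × 7 = 294 days after Dec 19, 2022.
Dec has 31 days — 12 days to the end of Dec leaves 282.
Jan has 31 days (251 left).
Feb has 28 days (223 left).
Mar has 31 days (192 left).
Apr has 30 days (162 left).
May has 31 days (131 left).
Jun has 30 days (101 left).
Jul has 31 days (70 left).
Aug has 31 days (39 left).
Sep has 30 days (9 left).
9 days into Oct → Oct 9, 2023.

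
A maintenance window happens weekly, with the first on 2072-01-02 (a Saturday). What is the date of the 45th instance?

2072-11-05

The 45th occurrence is 44 intervals after the first: 44 × 7 = 308 days after 2072-01-02.
January has 31 days — 29 days to the end of January leaves 279.
February has 29 days (250 left).
March has 31 days (219 left).
April has 30 days (189 left).
May has 31 days (158 left).
June has 30 days (128 left).
July has 31 days (97 left).
August has 31 days (66 left).
September has 30 days (36 left).
October has 31 days (5 left).
5 days into November → 2072-11-05.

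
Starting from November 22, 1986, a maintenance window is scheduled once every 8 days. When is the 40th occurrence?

The 40th occurrence is 39 intervals after the first: 39 × 8 = 312 days after November 22, 1986.
November has 30 days — 8 days to the end of November leaves 304.
December has 31 days (273 left).
January has 31 days (242 left).
February has 28 days (214 left).
March has 31 days (183 left).
April has 30 days (153 left).
May has 31 days (122 left).
June has 30 days (92 left).
July has 31 days (61 left).
August has 31 days (30 left).
30 days into September → September 30, 1987.

September 30, 1987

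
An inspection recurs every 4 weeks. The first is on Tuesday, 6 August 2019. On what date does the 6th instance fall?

The 6th occurrence is 5 intervals after the first: 5 × 28 = 140 days after 6 August 2019.
August has 31 days — 25 days to the end of August leaves 115.
September has 30 days (85 left).
October has 31 days (54 left).
November has 30 days (24 left).
24 days into December → 24 December 2019.

24 December 2019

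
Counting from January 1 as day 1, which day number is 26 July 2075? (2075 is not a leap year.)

Days in months before July: 31 + 28 + 31 + 30 + 31 + 30 = 181.
Plus 26 days into July → day 207.

207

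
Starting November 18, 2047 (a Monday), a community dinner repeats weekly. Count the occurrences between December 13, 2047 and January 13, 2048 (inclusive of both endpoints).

Occurrences land 7·i days after November 18, 2047 for i = 0, 1, 2, …
December 13, 2047 is 25 days after the start; 25 ÷ 7 = 3 remainder 4; since the remainder is 4, round up to i = 4. First occurrence in the window: #5 on December 16, 2047 (4×7 = 28 days in).
January 13, 2048 is 56 days after the start; 56 ÷ 7 = 8 remainder 0. Last occurrence in the window: #9 on January 13, 2048.
Occurrences #5 through #9: 5 in total.

5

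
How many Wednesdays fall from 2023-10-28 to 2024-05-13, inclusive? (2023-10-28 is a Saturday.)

28

2023-10-28 is a Saturday; the first Wednesday on or after it is 2023-11-01 (4 days later).
From 2023-11-01 to 2024-05-13: 29 + 31 + 31 + 29 + 31 + 30 + 13 = 194 days (rest of November, December, January, February, March, April, May).
194 ÷ 7 = 27 full weeks with remainder 5, so 27 more Wednesdays after the first → 28.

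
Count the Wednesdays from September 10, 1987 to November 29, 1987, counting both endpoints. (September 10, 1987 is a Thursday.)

September 10, 1987 is a Thursday; the first Wednesday on or after it is September 16, 1987 (6 days later).
From September 16, 1987 to November 29, 1987: 14 + 31 + 29 = 74 days (rest of September, October, November).
74 ÷ 7 = 10 full weeks with remainder 4, so 10 more Wednesdays after the first → 11.

11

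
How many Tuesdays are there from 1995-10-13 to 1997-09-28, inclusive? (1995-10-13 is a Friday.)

102

1995-10-13 is a Friday; the first Tuesday on or after it is 1995-10-17 (4 days later).
From 1995-10-17 to 1997-09-28: 75 + 366 + 271 = 712 days (rest of 1995, 1996, to 1997-09-28 in 1997).
712 ÷ 7 = 101 full weeks with remainder 5, so 101 more Tuesdays after the first → 102.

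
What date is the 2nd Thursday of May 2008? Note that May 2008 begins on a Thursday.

May 8, 2008

May 2008 begins on a Thursday, so the first Thursday is May 1.
The 2nd Thursday is 1 weeks later: 1 + 7 = 8.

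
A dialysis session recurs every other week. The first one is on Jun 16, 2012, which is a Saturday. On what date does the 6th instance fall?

Aug 25, 2012

The 6th occurrence is 5 intervals after the first: 5 × 14 = 70 days after Jun 16, 2012.
Jun has 30 days — 14 days to the end of Jun leaves 56.
Jul has 31 days (25 left).
25 days into Aug → Aug 25, 2012.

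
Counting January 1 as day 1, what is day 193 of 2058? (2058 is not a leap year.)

January has 31 days (193 − 31 = 162 remain).
February has 28 days (162 − 28 = 134 remain).
March has 31 days (134 − 31 = 103 remain).
April has 30 days (103 − 30 = 73 remain).
May has 31 days (73 − 31 = 42 remain).
June has 30 days (42 − 30 = 12 remain).
12 into July → July 12.

12 July 2058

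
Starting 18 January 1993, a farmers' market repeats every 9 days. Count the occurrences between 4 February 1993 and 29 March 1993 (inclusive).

Occurrences land 9·i days after 18 January 1993 for i = 0, 1, 2, …
4 February 1993 is 17 days after the start; 17 ÷ 9 = 1 remainder 8; since the remainder is 8, round up to i = 2. First occurrence in the window: #3 on 5 February 1993 (2×9 = 18 days in).
29 March 1993 is 70 days after the start; 70 ÷ 9 = 7 remainder 7. Last occurrence in the window: #8 on 22 March 1993.
Occurrences #3 through #8: 6 in total.

6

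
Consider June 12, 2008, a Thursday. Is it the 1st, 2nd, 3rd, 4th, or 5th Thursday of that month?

2nd

Day 12 falls in week ⌈12/7⌉ of the month.
Days 1–7 hold the 1st Thursday, 8–14 the 2nd, 15–21 the 3rd, 22–28 the 4th, 29–31 the 5th.
12 is in the range for the 2nd.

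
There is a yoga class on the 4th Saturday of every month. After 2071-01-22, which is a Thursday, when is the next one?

2071-01-24

January 2071 starts on a Thursday; its first Saturday is the 3rd, so the 4th Saturday is the 24th — 2071-01-24.
2071-01-24 is after 2071-01-22, so that is the next one.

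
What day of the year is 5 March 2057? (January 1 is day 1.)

Days in months before March: 31 + 28 = 59.
Plus 5 days into March → day 64.

64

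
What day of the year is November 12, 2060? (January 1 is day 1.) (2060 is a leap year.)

Days in months before November: 31 + 29 + 31 + 30 + 31 + 30 + 31 + 31 + 30 + 31 = 305.
Plus 12 days into November → day 317.

317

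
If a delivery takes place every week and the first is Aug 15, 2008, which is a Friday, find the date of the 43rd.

The 43rd occurrence is 42 intervals after the first: 42 × 7 = 294 days after Aug 15, 2008.
Aug has 31 days — 16 days to the end of Aug leaves 278.
Sep has 30 days (248 left).
Oct has 31 days (217 left).
Nov has 30 days (187 left).
Dec has 31 days (156 left).
Jan has 31 days (125 left).
Feb has 28 days (97 left).
Mar has 31 days (66 left).
Apr has 30 days (36 left).
May has 31 days (5 left).
5 days into Jun → Jun 5, 2009.

Jun 5, 2009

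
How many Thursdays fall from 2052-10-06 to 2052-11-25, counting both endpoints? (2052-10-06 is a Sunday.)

7

2052-10-06 is a Sunday; the first Thursday on or after it is 2052-10-10 (4 days later).
From 2052-10-10 to 2052-11-25: 21 + 25 = 46 days (rest of October, November).
46 ÷ 7 = 6 full weeks with remainder 4, so 6 more Thursdays after the first → 7.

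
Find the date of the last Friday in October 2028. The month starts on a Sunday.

October 2028 begins on a Sunday, so the first Friday is October 6 (5 days later).
October 2028 has 31 days. Adding weeks: 6, 13, 20, 27 — the last one ≤ 31 is the 27th.

October 27, 2028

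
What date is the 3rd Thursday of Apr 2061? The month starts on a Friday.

Apr 21, 2061

Apr 2061 begins on a Friday, so the first Thursday is Apr 7 (6 days later).
The 3rd Thursday is 2 weeks later: 7 + 14 = 21.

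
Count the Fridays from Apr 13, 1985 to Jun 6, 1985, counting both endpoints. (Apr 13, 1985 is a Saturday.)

Apr 13, 1985 is a Saturday; the first Friday on or after it is Apr 19, 1985 (6 days later).
From Apr 19, 1985 to Jun 6, 1985: 11 + 31 + 6 = 48 days (rest of Apr, May, Jun).
48 ÷ 7 = 6 full weeks with remainder 6, so 6 more Fridays after the first → 7.

7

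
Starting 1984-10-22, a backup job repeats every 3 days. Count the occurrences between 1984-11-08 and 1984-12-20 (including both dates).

Occurrences land 3·i days after 1984-10-22 for i = 0, 1, 2, …
1984-11-08 is 17 days after the start; 17 ÷ 3 = 5 remainder 2; since the remainder is 2, round up to i = 6. First occurrence in the window: #7 on 1984-11-09 (6×3 = 18 days in).
1984-12-20 is 59 days after the start; 59 ÷ 3 = 19 remainder 2. Last occurrence in the window: #20 on 1984-12-18.
Occurrences #7 through #20: 14 in total.

14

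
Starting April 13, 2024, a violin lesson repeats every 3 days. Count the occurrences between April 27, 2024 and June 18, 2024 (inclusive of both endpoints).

18

Occurrences land 3·i days after April 13, 2024 for i = 0, 1, 2, …
April 27, 2024 is 14 days after the start; 14 ÷ 3 = 4 remainder 2; since the remainder is 2, round up to i = 5. First occurrence in the window: #6 on April 28, 2024 (5×3 = 15 days in).
June 18, 2024 is 66 days after the start; 66 ÷ 3 = 22 remainder 0. Last occurrence in the window: #23 on June 18, 2024.
Occurrences #6 through #23: 18 in total.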